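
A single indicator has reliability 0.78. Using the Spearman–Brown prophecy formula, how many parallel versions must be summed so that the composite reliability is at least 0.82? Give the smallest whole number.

k ≥ ρ*(1−ρ₁)/(ρ₁(1−ρ*)) = 0.82·0.22 / (0.78·0.18) = 1.285.
Smallest integer k = 2.

2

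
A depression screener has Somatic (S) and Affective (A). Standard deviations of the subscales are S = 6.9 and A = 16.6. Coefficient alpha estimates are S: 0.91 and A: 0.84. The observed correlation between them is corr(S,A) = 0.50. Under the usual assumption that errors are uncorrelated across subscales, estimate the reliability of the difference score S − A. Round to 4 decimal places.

Var(S−A) = 6.9² + 16.6² − 2·6.9·16.6·0.50 = 323.17 − 114.54 = 208.63.
Under uncorrelated errors the observed covariances equal the true-score covariances, so only the own-variance terms attenuate.
True-score variance = [6.9²·0.91 + 16.6²·0.84] − 114.54 = 274.796 − 114.54 = 160.256.
Reliability = 160.256 / 208.63 = 0.7681.

0.7681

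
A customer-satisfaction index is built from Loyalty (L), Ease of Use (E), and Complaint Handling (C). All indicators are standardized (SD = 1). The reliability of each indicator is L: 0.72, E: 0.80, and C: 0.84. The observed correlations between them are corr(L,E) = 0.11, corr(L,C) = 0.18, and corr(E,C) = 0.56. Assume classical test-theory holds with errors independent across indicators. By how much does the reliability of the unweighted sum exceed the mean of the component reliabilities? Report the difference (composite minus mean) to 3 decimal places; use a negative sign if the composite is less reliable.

0.077

Var(sum) = 3 + 1.7 = 4.7; true-score variance = 2.36 + 1.7 = 4.06; composite reliability = 0.8638.
Mean component reliability = 0.7867.
Difference = 0.8638 − 0.7867 = 0.077.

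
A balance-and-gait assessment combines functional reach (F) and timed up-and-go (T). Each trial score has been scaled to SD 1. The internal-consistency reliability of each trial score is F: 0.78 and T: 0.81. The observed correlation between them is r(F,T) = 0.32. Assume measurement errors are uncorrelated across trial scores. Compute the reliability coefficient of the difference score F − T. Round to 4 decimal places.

Var(F−T) = 1 + 1 − 2·0.32 = 2 − 0.64 = 1.36.
Because errors are independent across components, Cov(Tᵢ,Tⱼ) = Cov(Xᵢ,Xⱼ); the off-diagonal part of the true-score variance is the same as above.
True-score variance = [0.78 + 0.81] − 0.64 = 1.59 − 0.64 = 0.95.
Reliability = 0.95 / 1.36 = 0.6985.

0.6985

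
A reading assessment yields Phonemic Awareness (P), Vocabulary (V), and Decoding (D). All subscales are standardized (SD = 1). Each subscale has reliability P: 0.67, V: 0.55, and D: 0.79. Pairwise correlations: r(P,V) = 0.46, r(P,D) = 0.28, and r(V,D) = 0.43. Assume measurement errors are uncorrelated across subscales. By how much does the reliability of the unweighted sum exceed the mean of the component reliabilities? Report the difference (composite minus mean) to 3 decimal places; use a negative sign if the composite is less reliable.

0.145

Var(sum) = 3 + 2.34 = 5.34; true-score variance = 2.01 + 2.34 = 4.35; composite reliability = 0.8146.
Mean component reliability = 0.6700.
Difference = 0.8146 − 0.6700 = 0.145.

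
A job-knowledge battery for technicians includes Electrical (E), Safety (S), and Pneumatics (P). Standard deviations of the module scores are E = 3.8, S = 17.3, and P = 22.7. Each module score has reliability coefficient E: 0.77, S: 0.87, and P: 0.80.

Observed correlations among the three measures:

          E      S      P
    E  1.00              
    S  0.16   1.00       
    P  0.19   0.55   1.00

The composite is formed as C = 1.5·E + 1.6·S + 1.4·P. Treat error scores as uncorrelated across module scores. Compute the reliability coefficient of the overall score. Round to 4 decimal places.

Var(C) = 1.5²·3.8² + 1.6²·17.3² + 1.4²·22.7² + 2·[2.4·3.8·17.3·0.16 + 2.1·3.8·22.7·0.19 + 2.24·17.3·22.7·0.55] = 1808.64 + 1086.96 = 2895.6.
Under uncorrelated errors the observed covariances equal the true-score covariances, so only the own-variance terms attenuate.
True-score variance = [1.5²·3.8²·0.77 + 1.6²·17.3²·0.87 + 1.4²·22.7²·0.80] + 1086.96 = 1499.57 + 1086.96 = 2586.53.
Reliability = 2586.53 / 2895.6 = 0.8933.

0.8933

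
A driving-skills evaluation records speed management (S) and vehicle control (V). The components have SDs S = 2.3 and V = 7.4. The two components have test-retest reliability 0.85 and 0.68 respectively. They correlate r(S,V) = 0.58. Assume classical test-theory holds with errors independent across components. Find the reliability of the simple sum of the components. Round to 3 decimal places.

Var(S+V) = 2.3² + 7.4² + 2·[2.3·7.4·0.58] = 60.05 + 19.7432 = 79.7932.
Under uncorrelated errors the observed covariances equal the true-score covariances, so only the own-variance terms attenuate.
True-score variance = [2.3²·0.85 + 7.4²·0.68] + 19.7432 = 41.7333 + 19.7432 = 61.4765.
Reliability = 61.4765 / 79.7932 = 0.770.

0.770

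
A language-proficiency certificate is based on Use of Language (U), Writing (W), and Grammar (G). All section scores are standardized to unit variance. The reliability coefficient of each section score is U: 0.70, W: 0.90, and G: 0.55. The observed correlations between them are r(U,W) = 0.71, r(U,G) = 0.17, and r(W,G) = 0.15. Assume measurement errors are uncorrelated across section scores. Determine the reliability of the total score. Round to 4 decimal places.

Var(U+W+G) = 3 + 2·[0.71 + 0.17 + 0.15] = 3 + 2.06 = 5.06.
Because errors are independent across components, Cov(Tᵢ,Tⱼ) = Cov(Xᵢ,Xⱼ); the off-diagonal part of the true-score variance is the same as above.
True-score variance = [0.70 + 0.90 + 0.55] + 2.06 = 2.15 + 2.06 = 4.21.
Reliability = 4.21 / 5.06 = 0.8320.

0.8320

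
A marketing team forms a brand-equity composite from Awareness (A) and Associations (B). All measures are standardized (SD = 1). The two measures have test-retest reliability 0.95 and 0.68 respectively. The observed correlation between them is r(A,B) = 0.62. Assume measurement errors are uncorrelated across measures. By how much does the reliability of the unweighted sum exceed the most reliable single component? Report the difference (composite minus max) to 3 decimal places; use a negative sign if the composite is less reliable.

Var(sum) = 2 + 1.24 = 3.24; true-score variance = 1.63 + 1.24 = 2.87; composite reliability = 0.8858.
Max component reliability = 0.9500.
Difference = 0.8858 − 0.9500 = -0.064.

-0.064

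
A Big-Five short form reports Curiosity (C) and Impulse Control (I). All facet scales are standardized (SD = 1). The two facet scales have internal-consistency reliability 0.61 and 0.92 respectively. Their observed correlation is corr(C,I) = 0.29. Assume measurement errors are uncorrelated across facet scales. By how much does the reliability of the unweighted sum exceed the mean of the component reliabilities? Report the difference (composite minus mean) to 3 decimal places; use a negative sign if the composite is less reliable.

0.053

Var(sum) = 2 + 0.58 = 2.58; true-score variance = 1.53 + 0.58 = 2.11; composite reliability = 0.8178.
Mean component reliability = 0.7650.
Difference = 0.8178 − 0.7650 = 0.053.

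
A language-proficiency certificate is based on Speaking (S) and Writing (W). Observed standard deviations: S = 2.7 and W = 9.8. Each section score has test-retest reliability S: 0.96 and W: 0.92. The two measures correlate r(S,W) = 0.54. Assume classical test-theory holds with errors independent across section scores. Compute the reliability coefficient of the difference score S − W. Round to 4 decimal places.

Var(S−W) = 2.7² + 9.8² − 2·2.7·9.8·0.54 = 103.33 − 28.5768 = 74.7532.
With uncorrelated errors the cross-covariances are all true-score covariance, so they carry over unchanged; only the diagonal terms shrink to ρᵢσᵢ².
True-score variance = [2.7²·0.96 + 9.8²·0.92] − 28.5768 = 95.3552 − 28.5768 = 66.7784.
Reliability = 66.7784 / 74.7532 = 0.8933.

0.8933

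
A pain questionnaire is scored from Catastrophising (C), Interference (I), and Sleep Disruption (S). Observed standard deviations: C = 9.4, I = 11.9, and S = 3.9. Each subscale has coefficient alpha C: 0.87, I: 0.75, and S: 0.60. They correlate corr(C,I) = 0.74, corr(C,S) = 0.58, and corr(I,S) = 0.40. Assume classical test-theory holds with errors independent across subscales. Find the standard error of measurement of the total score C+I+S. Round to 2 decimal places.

7.28

Var(total) = 245.18 + 245.206 = 490.386.
True-score variance = 192.207 + 245.206 = 437.413, so reliability = 0.8920.
Error variance = 490.386 − 437.413 = 52.9733; SEM = √52.9733 = 7.28.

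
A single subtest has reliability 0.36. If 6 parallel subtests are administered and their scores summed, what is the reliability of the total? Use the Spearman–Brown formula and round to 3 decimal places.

ρ_k = kρ / (1 + (k−1)ρ) = 6·0.36 / (1 + 5·0.36) = 2.160 / 2.800 = 0.771.

0.771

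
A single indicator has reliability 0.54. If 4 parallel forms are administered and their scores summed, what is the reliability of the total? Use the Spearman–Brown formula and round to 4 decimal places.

ρ_k = kρ / (1 + (k−1)ρ) = 4·0.54 / (1 + 3·0.54) = 2.160 / 2.620 = 0.8244.

0.8244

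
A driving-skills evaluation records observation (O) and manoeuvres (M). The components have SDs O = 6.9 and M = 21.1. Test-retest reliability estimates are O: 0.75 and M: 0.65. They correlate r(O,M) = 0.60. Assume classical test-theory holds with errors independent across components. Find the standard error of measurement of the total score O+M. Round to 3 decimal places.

Var(total) = 492.82 + 174.708 = 667.528.
True-score variance = 325.094 + 174.708 = 499.802, so reliability = 0.7487.
Error variance = 667.528 − 499.802 = 167.726; SEM = √167.726 = 12.951.

12.951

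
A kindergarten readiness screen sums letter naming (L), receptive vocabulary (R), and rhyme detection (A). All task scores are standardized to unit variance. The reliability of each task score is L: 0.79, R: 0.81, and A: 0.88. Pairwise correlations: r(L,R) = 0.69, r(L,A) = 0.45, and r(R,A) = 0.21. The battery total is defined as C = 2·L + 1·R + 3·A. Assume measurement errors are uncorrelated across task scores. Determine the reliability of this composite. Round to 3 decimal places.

0.910

Var(C) = 2² + 1 + 3² + 2·[2·0.69 + 6·0.45 + 3·0.21] = 14 + 9.42 = 23.42.
Because errors are independent across components, Cov(Tᵢ,Tⱼ) = Cov(Xᵢ,Xⱼ); the off-diagonal part of the true-score variance is the same as above.
True-score variance = [2²·0.79 + 0.81 + 3²·0.88] + 9.42 = 11.89 + 9.42 = 21.31.
Reliability = 21.31 / 23.42 = 0.910.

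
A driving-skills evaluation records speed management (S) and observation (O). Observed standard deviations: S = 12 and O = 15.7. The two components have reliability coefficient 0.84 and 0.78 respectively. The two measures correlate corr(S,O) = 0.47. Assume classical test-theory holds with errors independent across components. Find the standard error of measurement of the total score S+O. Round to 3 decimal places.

8.790

Var(total) = 390.49 + 177.096 = 567.586.
True-score variance = 313.222 + 177.096 = 490.318, so reliability = 0.8639.
Error variance = 567.586 − 490.318 = 77.2678; SEM = √77.2678 = 8.790.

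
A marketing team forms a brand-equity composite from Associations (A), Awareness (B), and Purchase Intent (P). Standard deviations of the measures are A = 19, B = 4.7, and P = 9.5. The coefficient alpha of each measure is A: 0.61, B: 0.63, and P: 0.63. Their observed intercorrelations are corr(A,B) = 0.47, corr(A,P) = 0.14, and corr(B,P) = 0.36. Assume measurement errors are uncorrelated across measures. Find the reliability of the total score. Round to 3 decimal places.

0.715

Var(A+B+P) = 19² + 4.7² + 9.5² + 2·[19·4.7·0.47 + 19·9.5·0.14 + 4.7·9.5·0.36] = 473.34 + 166.63 = 639.97.
With uncorrelated errors the cross-covariances are all true-score covariance, so they carry over unchanged; only the diagonal terms shrink to ρᵢσᵢ².
True-score variance = [19²·0.61 + 4.7²·0.63 + 9.5²·0.63] + 166.63 = 290.984 + 166.63 = 457.614.
Reliability = 457.614 / 639.97 = 0.715.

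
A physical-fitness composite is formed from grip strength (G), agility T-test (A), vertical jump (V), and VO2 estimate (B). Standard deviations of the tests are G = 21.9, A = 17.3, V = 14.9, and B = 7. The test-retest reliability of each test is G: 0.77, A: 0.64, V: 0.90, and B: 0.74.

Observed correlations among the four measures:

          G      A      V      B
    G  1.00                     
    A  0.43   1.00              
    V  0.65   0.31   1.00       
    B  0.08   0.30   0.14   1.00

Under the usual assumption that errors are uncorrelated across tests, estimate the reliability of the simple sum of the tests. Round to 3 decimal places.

0.879

Var(G+A+V+B) = 21.9² + 17.3² + 14.9² + 7² + 2·[21.9·17.3·0.43 + 21.9·14.9·0.65 + 21.9·7·0.08 + 17.3·14.9·0.31 + 17.3·7·0.30 + 14.9·7·0.14] = 1049.91 + 1036.24 = 2086.15.
Under uncorrelated errors the observed covariances equal the true-score covariances, so only the own-variance terms attenuate.
True-score variance = [21.9²·0.77 + 17.3²·0.64 + 14.9²·0.90 + 7²·0.74] + 1036.24 = 796.914 + 1036.24 = 1833.15.
Reliability = 1833.15 / 2086.15 = 0.879.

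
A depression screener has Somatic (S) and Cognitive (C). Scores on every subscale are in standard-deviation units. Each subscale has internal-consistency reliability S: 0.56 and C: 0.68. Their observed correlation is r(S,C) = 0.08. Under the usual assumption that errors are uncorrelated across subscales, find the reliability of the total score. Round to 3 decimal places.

0.648

Var(S+C) = 2 + 2·[0.08] = 2 + 0.16 = 2.16.
Because errors are independent across components, Cov(Tᵢ,Tⱼ) = Cov(Xᵢ,Xⱼ); the off-diagonal part of the true-score variance is the same as above.
True-score variance = [0.56 + 0.68] + 0.16 = 1.24 + 0.16 = 1.4.
Reliability = 1.4 / 2.16 = 0.648.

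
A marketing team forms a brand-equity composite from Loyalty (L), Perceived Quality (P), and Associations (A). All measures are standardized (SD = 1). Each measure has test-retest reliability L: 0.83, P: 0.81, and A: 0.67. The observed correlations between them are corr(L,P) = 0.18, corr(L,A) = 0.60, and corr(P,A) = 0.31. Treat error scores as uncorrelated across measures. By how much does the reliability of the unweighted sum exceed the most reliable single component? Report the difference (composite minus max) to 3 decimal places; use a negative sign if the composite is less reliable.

Var(sum) = 3 + 2.18 = 5.18; true-score variance = 2.31 + 2.18 = 4.49; composite reliability = 0.8668.
Max component reliability = 0.8300.
Difference = 0.8668 − 0.8300 = 0.037.

0.037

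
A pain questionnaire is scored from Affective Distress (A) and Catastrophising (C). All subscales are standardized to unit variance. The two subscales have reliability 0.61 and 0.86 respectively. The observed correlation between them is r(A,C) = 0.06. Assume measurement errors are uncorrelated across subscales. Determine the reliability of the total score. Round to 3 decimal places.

0.750

Var(A+C) = 2 + 2·[0.06] = 2 + 0.12 = 2.12.
With uncorrelated errors the cross-covariances are all true-score covariance, so they carry over unchanged; only the diagonal terms shrink to ρᵢσᵢ².
True-score variance = [0.61 + 0.86] + 0.12 = 1.47 + 0.12 = 1.59.
Reliability = 1.59 / 2.12 = 0.750.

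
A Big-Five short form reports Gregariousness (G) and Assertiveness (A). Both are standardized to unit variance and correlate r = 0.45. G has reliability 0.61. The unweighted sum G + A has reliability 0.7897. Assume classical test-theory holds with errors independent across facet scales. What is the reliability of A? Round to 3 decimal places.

Var(G+A) = 2 + 2·0.45 = 2.900.
True-score variance = ρ_G + ρ_A + 2·0.45, so 0.7897 = (0.61 + ρ_A + 0.90) / 2.900.
ρ_A = 0.7897·2.900 − 0.61 − 0.90 = 0.780.

0.780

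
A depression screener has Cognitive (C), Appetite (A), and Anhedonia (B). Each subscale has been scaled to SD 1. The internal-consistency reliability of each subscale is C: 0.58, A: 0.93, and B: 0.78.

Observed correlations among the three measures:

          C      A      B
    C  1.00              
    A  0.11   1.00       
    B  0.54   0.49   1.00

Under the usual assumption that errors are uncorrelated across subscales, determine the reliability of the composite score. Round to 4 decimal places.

Var(C+A+B) = 3 + 2·[0.11 + 0.54 + 0.49] = 3 + 2.28 = 5.28.
Because errors are independent across components, Cov(Tᵢ,Tⱼ) = Cov(Xᵢ,Xⱼ); the off-diagonal part of the true-score variance is the same as above.
True-score variance = [0.58 + 0.93 + 0.78] + 2.28 = 2.29 + 2.28 = 4.57.
Reliability = 4.57 / 5.28 = 0.8655.

0.8655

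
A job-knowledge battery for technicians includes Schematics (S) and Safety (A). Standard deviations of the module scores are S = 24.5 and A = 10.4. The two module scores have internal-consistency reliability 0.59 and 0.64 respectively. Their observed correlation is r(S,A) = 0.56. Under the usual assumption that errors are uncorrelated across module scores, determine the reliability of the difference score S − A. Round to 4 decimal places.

Var(S−A) = 24.5² + 10.4² − 2·24.5·10.4·0.56 = 708.41 − 285.376 = 423.034.
Because errors are independent across components, Cov(Tᵢ,Tⱼ) = Cov(Xᵢ,Xⱼ); the off-diagonal part of the true-score variance is the same as above.
True-score variance = [24.5²·0.59 + 10.4²·0.64] − 285.376 = 423.37 − 285.376 = 137.994.
Reliability = 137.994 / 423.034 = 0.3262.

0.3262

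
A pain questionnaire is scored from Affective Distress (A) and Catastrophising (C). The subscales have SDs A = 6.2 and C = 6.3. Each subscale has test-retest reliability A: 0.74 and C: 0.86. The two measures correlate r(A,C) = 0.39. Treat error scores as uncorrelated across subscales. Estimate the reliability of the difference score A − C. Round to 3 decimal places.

Var(A−C) = 6.2² + 6.3² − 2·6.2·6.3·0.39 = 78.13 − 30.4668 = 47.6632.
With uncorrelated errors the cross-covariances are all true-score covariance, so they carry over unchanged; only the diagonal terms shrink to ρᵢσᵢ².
True-score variance = [6.2²·0.74 + 6.3²·0.86] − 30.4668 = 62.579 − 30.4668 = 32.1122.
Reliability = 32.1122 / 47.6632 = 0.674.

0.674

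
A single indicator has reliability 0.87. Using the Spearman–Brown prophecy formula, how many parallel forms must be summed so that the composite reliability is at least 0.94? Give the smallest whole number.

3

k ≥ ρ*(1−ρ₁)/(ρ₁(1−ρ*)) = 0.94·0.13 / (0.87·0.06) = 2.341.
Smallest integer k = 3.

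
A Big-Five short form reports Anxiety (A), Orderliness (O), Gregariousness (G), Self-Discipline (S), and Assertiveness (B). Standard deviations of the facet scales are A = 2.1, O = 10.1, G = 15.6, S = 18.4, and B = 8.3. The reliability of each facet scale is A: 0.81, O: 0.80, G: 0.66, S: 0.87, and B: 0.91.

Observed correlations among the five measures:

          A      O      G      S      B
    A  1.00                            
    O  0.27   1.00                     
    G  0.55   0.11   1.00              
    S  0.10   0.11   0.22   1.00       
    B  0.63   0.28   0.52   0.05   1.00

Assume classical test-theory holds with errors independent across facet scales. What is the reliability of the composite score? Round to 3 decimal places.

Var(A+O+G+S+B) = 2.1² + 10.1² + 15.6² + 18.4² + 8.3² + 2·[2.1·10.1·0.27 + 2.1·15.6·0.55 + 2.1·18.4·0.10 + 2.1·8.3·0.63 + 10.1·15.6·0.11 + 10.1·18.4·0.11 + 10.1·8.3·0.28 + 15.6·18.4·0.22 + 15.6·8.3·0.52 + 18.4·8.3·0.05] = 757.23 + 475.901 = 1233.13.
Under uncorrelated errors the observed covariances equal the true-score covariances, so only the own-variance terms attenuate.
True-score variance = [2.1²·0.81 + 10.1²·0.80 + 15.6²·0.66 + 18.4²·0.87 + 8.3²·0.91] + 475.901 = 603.035 + 475.901 = 1078.94.
Reliability = 1078.94 / 1233.13 = 0.875.

0.875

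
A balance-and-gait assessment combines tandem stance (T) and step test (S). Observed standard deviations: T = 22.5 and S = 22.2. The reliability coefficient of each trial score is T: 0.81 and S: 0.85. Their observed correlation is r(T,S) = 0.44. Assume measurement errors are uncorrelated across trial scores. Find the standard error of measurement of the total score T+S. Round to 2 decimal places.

13.04

Var(total) = 999.09 + 439.56 = 1438.65.
True-score variance = 828.976 + 439.56 = 1268.54, so reliability = 0.8818.
Error variance = 1438.65 − 1268.54 = 170.113; SEM = √170.113 = 13.04.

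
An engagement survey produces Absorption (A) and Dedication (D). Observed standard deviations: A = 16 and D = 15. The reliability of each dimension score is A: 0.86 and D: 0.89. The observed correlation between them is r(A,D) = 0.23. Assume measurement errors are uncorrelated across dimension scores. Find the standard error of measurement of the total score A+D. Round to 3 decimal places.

7.784

Var(total) = 481 + 110.4 = 591.4.
True-score variance = 420.41 + 110.4 = 530.81, so reliability = 0.8975.
Error variance = 591.4 − 530.81 = 60.59; SEM = √60.59 = 7.784.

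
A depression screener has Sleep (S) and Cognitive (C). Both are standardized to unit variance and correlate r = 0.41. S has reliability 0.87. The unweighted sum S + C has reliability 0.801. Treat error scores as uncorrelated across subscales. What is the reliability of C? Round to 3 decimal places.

Var(S+C) = 2 + 2·0.41 = 2.820.
True-score variance = ρ_S + ρ_C + 2·0.41, so 0.801 = (0.87 + ρ_C + 0.82) / 2.820.
ρ_C = 0.801·2.820 − 0.87 − 0.82 = 0.569.

0.569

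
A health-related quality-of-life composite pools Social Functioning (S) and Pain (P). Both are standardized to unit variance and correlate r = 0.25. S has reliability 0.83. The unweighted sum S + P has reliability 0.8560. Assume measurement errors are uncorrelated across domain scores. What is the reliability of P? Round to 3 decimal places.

0.810

Var(S+P) = 2 + 2·0.25 = 2.500.
True-score variance = ρ_S + ρ_P + 2·0.25, so 0.8560 = (0.83 + ρ_P + 0.50) / 2.500.
ρ_P = 0.8560·2.500 − 0.83 − 0.50 = 0.810.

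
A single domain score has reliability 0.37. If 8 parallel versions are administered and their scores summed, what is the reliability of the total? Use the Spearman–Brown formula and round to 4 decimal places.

ρ_k = kρ / (1 + (k−1)ρ) = 8·0.37 / (1 + 7·0.37) = 2.960 / 3.590 = 0.8245.

0.8245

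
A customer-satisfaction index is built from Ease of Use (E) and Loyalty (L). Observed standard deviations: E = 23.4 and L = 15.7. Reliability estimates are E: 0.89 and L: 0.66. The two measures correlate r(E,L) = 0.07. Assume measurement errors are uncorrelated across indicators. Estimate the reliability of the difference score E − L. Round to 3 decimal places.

Var(E−L) = 23.4² + 15.7² − 2·23.4·15.7·0.07 = 794.05 − 51.4332 = 742.617.
With uncorrelated errors the cross-covariances are all true-score covariance, so they carry over unchanged; only the diagonal terms shrink to ρᵢσᵢ².
True-score variance = [23.4²·0.89 + 15.7²·0.66] − 51.4332 = 650.012 − 51.4332 = 598.579.
Reliability = 598.579 / 742.617 = 0.806.

0.806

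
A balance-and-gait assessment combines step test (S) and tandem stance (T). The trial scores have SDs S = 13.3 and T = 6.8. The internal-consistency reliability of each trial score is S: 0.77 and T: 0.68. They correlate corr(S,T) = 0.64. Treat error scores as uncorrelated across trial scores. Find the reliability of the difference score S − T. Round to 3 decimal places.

0.483

Var(S−T) = 13.3² + 6.8² − 2·13.3·6.8·0.64 = 223.13 − 115.763 = 107.367.
Because errors are independent across components, Cov(Tᵢ,Tⱼ) = Cov(Xᵢ,Xⱼ); the off-diagonal part of the true-score variance is the same as above.
True-score variance = [13.3²·0.77 + 6.8²·0.68] − 115.763 = 167.649 − 115.763 = 51.8853.
Reliability = 51.8853 / 107.367 = 0.483.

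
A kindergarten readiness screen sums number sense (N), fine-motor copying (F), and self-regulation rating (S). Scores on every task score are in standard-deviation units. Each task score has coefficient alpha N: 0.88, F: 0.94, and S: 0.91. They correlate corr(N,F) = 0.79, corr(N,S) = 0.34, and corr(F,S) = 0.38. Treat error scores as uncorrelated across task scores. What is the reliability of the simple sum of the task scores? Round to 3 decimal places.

0.955

Var(N+F+S) = 3 + 2·[0.79 + 0.34 + 0.38] = 3 + 3.02 = 6.02.
Because errors are independent across components, Cov(Tᵢ,Tⱼ) = Cov(Xᵢ,Xⱼ); the off-diagonal part of the true-score variance is the same as above.
True-score variance = [0.88 + 0.94 + 0.91] + 3.02 = 2.73 + 3.02 = 5.75.
Reliability = 5.75 / 6.02 = 0.955.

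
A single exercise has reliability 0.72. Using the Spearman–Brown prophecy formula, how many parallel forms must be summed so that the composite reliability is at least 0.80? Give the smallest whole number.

2

k ≥ ρ*(1−ρ₁)/(ρ₁(1−ρ*)) = 0.80·0.28 / (0.72·0.20) = 1.556.
Smallest integer k = 2.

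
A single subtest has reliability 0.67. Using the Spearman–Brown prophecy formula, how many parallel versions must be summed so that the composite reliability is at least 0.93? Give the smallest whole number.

k ≥ ρ*(1−ρ₁)/(ρ₁(1−ρ*)) = 0.93·0.33 / (0.67·0.07) = 6.544.
Smallest integer k = 7.

7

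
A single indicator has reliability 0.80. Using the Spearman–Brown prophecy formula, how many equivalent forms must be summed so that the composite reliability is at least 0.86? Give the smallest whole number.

2

k ≥ ρ*(1−ρ₁)/(ρ₁(1−ρ*)) = 0.86·0.20 / (0.80·0.14) = 1.536.
Smallest integer k = 2.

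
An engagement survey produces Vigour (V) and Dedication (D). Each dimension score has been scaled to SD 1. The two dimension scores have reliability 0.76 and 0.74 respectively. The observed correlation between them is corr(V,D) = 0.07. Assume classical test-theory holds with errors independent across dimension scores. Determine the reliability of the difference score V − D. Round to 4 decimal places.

0.7312

Var(V−D) = 1 + 1 − 2·0.07 = 2 − 0.14 = 1.86.
Under uncorrelated errors the observed covariances equal the true-score covariances, so only the own-variance terms attenuate.
True-score variance = [0.76 + 0.74] − 0.14 = 1.5 − 0.14 = 1.36.
Reliability = 1.36 / 1.86 = 0.7312.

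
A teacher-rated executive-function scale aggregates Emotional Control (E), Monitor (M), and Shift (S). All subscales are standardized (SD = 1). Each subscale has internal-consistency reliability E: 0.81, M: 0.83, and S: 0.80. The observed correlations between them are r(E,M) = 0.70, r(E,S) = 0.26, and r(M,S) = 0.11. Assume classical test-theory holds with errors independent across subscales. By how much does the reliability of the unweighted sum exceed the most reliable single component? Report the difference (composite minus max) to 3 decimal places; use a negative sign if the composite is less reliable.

0.061

Var(sum) = 3 + 2.14 = 5.14; true-score variance = 2.44 + 2.14 = 4.58; composite reliability = 0.8911.
Max component reliability = 0.8300.
Difference = 0.8911 − 0.8300 = 0.061.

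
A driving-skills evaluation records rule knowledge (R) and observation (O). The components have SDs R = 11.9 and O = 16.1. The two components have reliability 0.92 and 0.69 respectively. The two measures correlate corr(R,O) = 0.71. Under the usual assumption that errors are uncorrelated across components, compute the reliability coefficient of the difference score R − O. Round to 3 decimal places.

Var(R−O) = 11.9² + 16.1² − 2·11.9·16.1·0.71 = 400.82 − 272.058 = 128.762.
Under uncorrelated errors the observed covariances equal the true-score covariances, so only the own-variance terms attenuate.
True-score variance = [11.9²·0.92 + 16.1²·0.69] − 272.058 = 309.136 − 272.058 = 37.0783.
Reliability = 37.0783 / 128.762 = 0.288.

0.288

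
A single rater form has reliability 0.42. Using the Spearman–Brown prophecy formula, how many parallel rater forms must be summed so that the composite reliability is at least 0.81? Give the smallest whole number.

6

k ≥ ρ*(1−ρ₁)/(ρ₁(1−ρ*)) = 0.81·0.58 / (0.42·0.19) = 5.887.
Smallest integer k = 6.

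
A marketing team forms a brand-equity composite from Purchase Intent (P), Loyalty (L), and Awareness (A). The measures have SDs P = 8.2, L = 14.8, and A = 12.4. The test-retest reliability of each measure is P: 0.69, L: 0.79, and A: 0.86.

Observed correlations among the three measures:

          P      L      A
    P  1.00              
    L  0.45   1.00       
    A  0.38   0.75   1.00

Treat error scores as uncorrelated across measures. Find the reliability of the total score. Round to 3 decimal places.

Var(P+L+A) = 8.2² + 14.8² + 12.4² + 2·[8.2·14.8·0.45 + 8.2·12.4·0.38 + 14.8·12.4·0.75] = 440.04 + 461.781 = 901.821.
Under uncorrelated errors the observed covariances equal the true-score covariances, so only the own-variance terms attenuate.
True-score variance = [8.2²·0.69 + 14.8²·0.79 + 12.4²·0.86] + 461.781 = 351.671 + 461.781 = 813.452.
Reliability = 813.452 / 901.821 = 0.902.

0.902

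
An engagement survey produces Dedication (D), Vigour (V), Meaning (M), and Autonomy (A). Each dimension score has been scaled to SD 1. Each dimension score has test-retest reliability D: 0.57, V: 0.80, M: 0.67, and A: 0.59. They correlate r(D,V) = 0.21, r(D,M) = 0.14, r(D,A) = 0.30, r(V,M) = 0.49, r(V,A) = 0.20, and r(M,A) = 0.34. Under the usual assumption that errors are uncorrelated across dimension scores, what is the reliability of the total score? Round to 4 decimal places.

0.8139

Var(D+V+M+A) = 4 + 2·[0.21 + 0.14 + 0.30 + 0.49 + 0.20 + 0.34] = 4 + 3.36 = 7.36.
Because errors are independent across components, Cov(Tᵢ,Tⱼ) = Cov(Xᵢ,Xⱼ); the off-diagonal part of the true-score variance is the same as above.
True-score variance = [0.57 + 0.80 + 0.67 + 0.59] + 3.36 = 2.63 + 3.36 = 5.99.
Reliability = 5.99 / 7.36 = 0.8139.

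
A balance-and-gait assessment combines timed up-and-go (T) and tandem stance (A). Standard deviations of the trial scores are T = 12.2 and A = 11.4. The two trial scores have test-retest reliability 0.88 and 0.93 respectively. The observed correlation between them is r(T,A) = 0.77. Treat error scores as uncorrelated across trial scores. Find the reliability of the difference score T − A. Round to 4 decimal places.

Var(T−A) = 12.2² + 11.4² − 2·12.2·11.4·0.77 = 278.8 − 214.183 = 64.6168.
Because errors are independent across components, Cov(Tᵢ,Tⱼ) = Cov(Xᵢ,Xⱼ); the off-diagonal part of the true-score variance is the same as above.
True-score variance = [12.2²·0.88 + 11.4²·0.93] − 214.183 = 251.842 − 214.183 = 37.6588.
Reliability = 37.6588 / 64.6168 = 0.5828.

0.5828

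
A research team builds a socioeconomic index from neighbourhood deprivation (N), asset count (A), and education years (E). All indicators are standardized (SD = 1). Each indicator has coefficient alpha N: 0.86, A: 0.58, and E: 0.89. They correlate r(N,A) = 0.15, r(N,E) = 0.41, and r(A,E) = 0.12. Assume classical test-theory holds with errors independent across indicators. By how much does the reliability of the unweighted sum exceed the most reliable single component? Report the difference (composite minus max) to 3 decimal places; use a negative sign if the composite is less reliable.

-0.044

Var(sum) = 3 + 1.36 = 4.36; true-score variance = 2.33 + 1.36 = 3.69; composite reliability = 0.8463.
Max component reliability = 0.8900.
Difference = 0.8463 − 0.8900 = -0.044.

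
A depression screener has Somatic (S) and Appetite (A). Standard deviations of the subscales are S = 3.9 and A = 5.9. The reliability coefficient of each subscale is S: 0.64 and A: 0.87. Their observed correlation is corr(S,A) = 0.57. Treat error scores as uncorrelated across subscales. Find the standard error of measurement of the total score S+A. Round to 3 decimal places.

3.162

Var(total) = 50.02 + 26.2314 = 76.2514.
True-score variance = 40.0191 + 26.2314 = 66.2505, so reliability = 0.8688.
Error variance = 76.2514 − 66.2505 = 10.0009; SEM = √10.0009 = 3.162.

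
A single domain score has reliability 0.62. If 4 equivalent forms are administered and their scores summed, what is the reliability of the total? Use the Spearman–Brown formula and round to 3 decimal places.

ρ_k = kρ / (1 + (k−1)ρ) = 4·0.62 / (1 + 3·0.62) = 2.480 / 2.860 = 0.867.

0.867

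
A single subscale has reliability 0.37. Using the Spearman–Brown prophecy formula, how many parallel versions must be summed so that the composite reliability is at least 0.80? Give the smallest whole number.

k ≥ ρ*(1−ρ₁)/(ρ₁(1−ρ*)) = 0.80·0.63 / (0.37·0.20) = 6.811.
Smallest integer k = 7.

7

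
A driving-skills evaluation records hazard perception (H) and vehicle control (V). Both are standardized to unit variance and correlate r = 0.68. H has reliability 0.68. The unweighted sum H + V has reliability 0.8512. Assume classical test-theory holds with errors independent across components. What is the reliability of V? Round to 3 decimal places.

Var(H+V) = 2 + 2·0.68 = 3.360.
True-score variance = ρ_H + ρ_V + 2·0.68, so 0.8512 = (0.68 + ρ_V + 1.36) / 3.360.
ρ_V = 0.8512·3.360 − 0.68 − 1.36 = 0.820.

0.820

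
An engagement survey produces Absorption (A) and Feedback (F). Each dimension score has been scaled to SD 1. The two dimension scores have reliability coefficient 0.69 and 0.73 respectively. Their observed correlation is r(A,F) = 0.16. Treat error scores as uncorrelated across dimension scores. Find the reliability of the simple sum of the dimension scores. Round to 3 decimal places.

Var(A+F) = 2 + 2·[0.16] = 2 + 0.32 = 2.32.
Because errors are independent across components, Cov(Tᵢ,Tⱼ) = Cov(Xᵢ,Xⱼ); the off-diagonal part of the true-score variance is the same as above.
True-score variance = [0.69 + 0.73] + 0.32 = 1.42 + 0.32 = 1.74.
Reliability = 1.74 / 2.32 = 0.750.

0.750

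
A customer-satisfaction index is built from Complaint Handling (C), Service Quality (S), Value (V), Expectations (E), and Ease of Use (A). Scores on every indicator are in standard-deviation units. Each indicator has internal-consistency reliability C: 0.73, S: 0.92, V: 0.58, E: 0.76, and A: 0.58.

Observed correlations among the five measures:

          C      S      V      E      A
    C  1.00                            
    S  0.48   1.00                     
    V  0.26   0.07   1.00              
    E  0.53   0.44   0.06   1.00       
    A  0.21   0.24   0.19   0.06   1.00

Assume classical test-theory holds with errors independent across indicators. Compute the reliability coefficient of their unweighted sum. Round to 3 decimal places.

Var(C+S+V+E+A) = 5 + 2·[0.48 + 0.26 + 0.53 + 0.21 + 0.07 + 0.44 + 0.24 + 0.06 + 0.19 + 0.06] = 5 + 5.08 = 10.08.
With uncorrelated errors the cross-covariances are all true-score covariance, so they carry over unchanged; only the diagonal terms shrink to ρᵢσᵢ².
True-score variance = [0.73 + 0.92 + 0.58 + 0.76 + 0.58] + 5.08 = 3.57 + 5.08 = 8.65.
Reliability = 8.65 / 10.08 = 0.858.

0.858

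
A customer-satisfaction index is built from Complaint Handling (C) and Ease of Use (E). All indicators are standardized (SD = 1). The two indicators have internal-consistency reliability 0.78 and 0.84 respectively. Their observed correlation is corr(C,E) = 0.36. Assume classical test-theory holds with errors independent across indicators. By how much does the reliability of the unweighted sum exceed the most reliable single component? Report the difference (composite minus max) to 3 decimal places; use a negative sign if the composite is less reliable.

Var(sum) = 2 + 0.72 = 2.72; true-score variance = 1.62 + 0.72 = 2.34; composite reliability = 0.8603.
Max component reliability = 0.8400.
Difference = 0.8603 − 0.8400 = 0.020.

0.020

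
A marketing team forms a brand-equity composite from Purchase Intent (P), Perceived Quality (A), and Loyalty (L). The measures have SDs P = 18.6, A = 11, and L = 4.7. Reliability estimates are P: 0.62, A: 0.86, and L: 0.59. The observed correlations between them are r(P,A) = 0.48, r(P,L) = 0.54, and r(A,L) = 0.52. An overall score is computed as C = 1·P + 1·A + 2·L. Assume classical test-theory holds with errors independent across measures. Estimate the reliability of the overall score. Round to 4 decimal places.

0.8238

Var(C) = 18.6² + 11² + 2²·4.7² + 2·[18.6·11·0.48 + 2·18.6·4.7·0.54 + 2·11·4.7·0.52] = 555.32 + 492.779 = 1048.1.
With uncorrelated errors the cross-covariances are all true-score covariance, so they carry over unchanged; only the diagonal terms shrink to ρᵢσᵢ².
True-score variance = [18.6²·0.62 + 11²·0.86 + 2²·4.7²·0.59] + 492.779 = 370.688 + 492.779 = 863.467.
Reliability = 863.467 / 1048.1 = 0.8238.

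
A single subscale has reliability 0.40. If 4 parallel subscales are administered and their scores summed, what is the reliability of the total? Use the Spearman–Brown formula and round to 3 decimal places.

ρ_k = kρ / (1 + (k−1)ρ) = 4·0.40 / (1 + 3·0.40) = 1.600 / 2.200 = 0.727.

0.727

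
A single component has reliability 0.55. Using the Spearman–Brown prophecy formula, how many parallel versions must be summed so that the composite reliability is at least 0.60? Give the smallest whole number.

k ≥ ρ*(1−ρ₁)/(ρ₁(1−ρ*)) = 0.60·0.45 / (0.55·0.40) = 1.227.
Smallest integer k = 2.

2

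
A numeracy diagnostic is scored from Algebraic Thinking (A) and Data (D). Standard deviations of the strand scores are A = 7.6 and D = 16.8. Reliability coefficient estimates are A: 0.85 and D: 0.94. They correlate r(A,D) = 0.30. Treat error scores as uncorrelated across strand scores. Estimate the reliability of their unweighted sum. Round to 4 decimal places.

Var(A+D) = 7.6² + 16.8² + 2·[7.6·16.8·0.30] = 340 + 76.608 = 416.608.
Because errors are independent across components, Cov(Tᵢ,Tⱼ) = Cov(Xᵢ,Xⱼ); the off-diagonal part of the true-score variance is the same as above.
True-score variance = [7.6²·0.85 + 16.8²·0.94] + 76.608 = 314.402 + 76.608 = 391.01.
Reliability = 391.01 / 416.608 = 0.9386.

0.9386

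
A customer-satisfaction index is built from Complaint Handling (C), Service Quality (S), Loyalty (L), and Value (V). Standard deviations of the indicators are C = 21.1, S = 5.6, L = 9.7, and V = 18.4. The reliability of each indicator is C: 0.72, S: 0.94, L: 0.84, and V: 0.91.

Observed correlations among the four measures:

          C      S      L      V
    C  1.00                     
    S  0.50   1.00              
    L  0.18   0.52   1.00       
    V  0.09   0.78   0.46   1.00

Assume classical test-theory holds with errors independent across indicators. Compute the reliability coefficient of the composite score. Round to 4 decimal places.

Var(C+S+L+V) = 21.1² + 5.6² + 9.7² + 18.4² + 2·[21.1·5.6·0.50 + 21.1·9.7·0.18 + 21.1·18.4·0.09 + 5.6·9.7·0.52 + 5.6·18.4·0.78 + 9.7·18.4·0.46] = 909.22 + 643.161 = 1552.38.
Because errors are independent across components, Cov(Tᵢ,Tⱼ) = Cov(Xᵢ,Xⱼ); the off-diagonal part of the true-score variance is the same as above.
True-score variance = [21.1²·0.72 + 5.6²·0.94 + 9.7²·0.84 + 18.4²·0.91] + 643.161 = 737.155 + 643.161 = 1380.32.
Reliability = 1380.32 / 1552.38 = 0.8892.

0.8892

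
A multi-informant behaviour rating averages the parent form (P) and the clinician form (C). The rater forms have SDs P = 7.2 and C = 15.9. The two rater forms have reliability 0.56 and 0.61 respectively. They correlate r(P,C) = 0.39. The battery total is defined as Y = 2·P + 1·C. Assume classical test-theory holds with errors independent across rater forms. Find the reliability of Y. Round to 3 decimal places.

Var(Y) = 2²·7.2² + 15.9² + 2·[2·7.2·15.9·0.39] = 460.17 + 178.589 = 638.759.
Because errors are independent across components, Cov(Tᵢ,Tⱼ) = Cov(Xᵢ,Xⱼ); the off-diagonal part of the true-score variance is the same as above.
True-score variance = [2²·7.2²·0.56 + 15.9²·0.61] + 178.589 = 270.336 + 178.589 = 448.925.
Reliability = 448.925 / 638.759 = 0.703.

0.703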